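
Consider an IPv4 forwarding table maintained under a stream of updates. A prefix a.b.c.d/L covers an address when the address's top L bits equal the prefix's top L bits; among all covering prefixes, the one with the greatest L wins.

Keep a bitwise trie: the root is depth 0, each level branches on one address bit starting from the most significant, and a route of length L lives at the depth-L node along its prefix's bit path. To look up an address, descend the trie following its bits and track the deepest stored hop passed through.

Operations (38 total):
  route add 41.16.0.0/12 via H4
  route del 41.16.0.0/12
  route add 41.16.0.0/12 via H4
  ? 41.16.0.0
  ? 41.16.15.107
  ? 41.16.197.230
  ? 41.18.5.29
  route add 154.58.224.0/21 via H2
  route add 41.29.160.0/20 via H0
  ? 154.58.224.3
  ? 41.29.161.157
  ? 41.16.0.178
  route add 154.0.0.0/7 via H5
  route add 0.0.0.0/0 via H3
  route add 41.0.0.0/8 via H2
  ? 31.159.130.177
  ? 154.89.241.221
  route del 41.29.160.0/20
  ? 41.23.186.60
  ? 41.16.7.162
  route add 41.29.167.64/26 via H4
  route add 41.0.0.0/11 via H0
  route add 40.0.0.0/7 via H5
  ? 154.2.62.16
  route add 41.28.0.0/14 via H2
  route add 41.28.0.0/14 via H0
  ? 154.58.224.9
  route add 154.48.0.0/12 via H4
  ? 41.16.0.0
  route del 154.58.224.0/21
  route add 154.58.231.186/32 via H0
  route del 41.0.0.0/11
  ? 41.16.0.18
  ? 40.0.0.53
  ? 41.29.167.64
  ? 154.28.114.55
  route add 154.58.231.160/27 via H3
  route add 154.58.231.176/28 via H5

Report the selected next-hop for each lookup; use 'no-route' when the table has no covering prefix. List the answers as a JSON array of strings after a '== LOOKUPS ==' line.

Apply in order:
  + 41.16.0.0/12 (H4) depth=12
  del 41.16.0.0/12 (clear depth 12)
  + 41.16.0.0/12 (H4) depth=12
  Q 41.16.0.0: descend 001010010001 ; hops seen [H4] ; pick H4
  Q 41.16.15.107: descend 001010010001 ; hops seen [H4] ; pick H4
  Q 41.16.197.230: descend 001010010001 ; hops seen [H4] ; pick H4
  Q 41.18.5.29: descend 001010010001 ; hops seen [H4] ; pick H4
  + 154.58.224.0/21 (H2) depth=21
  + 41.29.160.0/20 (H0) depth=20
  Q 154.58.224.3: descend 100110100011101011100 ; hops seen [H2] ; pick H2
  Q 41.29.161.157: descend 00101001000111011010 ; hops seen [H4,H0] ; pick H0
  Q 41.16.0.178: descend 001010010001 ; hops seen [H4] ; pick H4
  + 154.0.0.0/7 (H5) depth=7
  + 0.0.0.0/0 (H3) depth=0
  + 41.0.0.0/8 (H2) depth=8
  Q 31.159.130.177: descend 00 ; hops seen [H3] ; pick H3
  Q 154.89.241.221: descend 100110100 ; hops seen [H3,H5] ; pick H5
  del 41.29.160.0/20 (clear depth 20)
  Q 41.23.186.60: descend 001010010001 ; hops seen [H3,H2,H4] ; pick H4
  Q 41.16.7.162: descend 001010010001 ; hops seen [H3,H2,H4] ; pick H4
  + 41.29.167.64/26 (H4) depth=26
  + 41.0.0.0/11 (H0) depth=11
  + 40.0.0.0/7 (H5) depth=7
  Q 154.2.62.16: descend 1001101000 ; hops seen [H3,H5] ; pick H5
  + 41.28.0.0/14 (H2) depth=14
  + 41.28.0.0/14 (H0) depth=14
  Q 154.58.224.9: descend 100110100011101011100 ; hops seen [H3,H5,H2] ; pick H2
  + 154.48.0.0/12 (H4) depth=12
  Q 41.16.0.0: descend 001010010001 ; hops seen [H3,H5,H2,H0,H4] ; pick H4
  del 154.58.224.0/21 (clear depth 21)
  + 154.58.231.186/32 (H0) depth=32
  del 41.0.0.0/11 (clear depth 11)
  Q 41.16.0.18: descend 001010010001 ; hops seen [H3,H5,H2,H4] ; pick H4
  Q 40.0.0.53: descend 0010100 ; hops seen [H3,H5] ; pick H5
  Q 41.29.167.64: descend 00101001000111011010011101 ; hops seen [H3,H5,H2,H4,H0,H4] ; pick H4
  Q 154.28.114.55: descend 1001101000 ; hops seen [H3,H5] ; pick H5
  + 154.58.231.160/27 (H3) depth=27
  + 154.58.231.176/28 (H5) depth=28

== LOOKUPS ==
["H4","H4","H4","H4","H2","H0","H4","H3","H5","H4","H4","H5","H2","H4","H4","H5","H4","H5"]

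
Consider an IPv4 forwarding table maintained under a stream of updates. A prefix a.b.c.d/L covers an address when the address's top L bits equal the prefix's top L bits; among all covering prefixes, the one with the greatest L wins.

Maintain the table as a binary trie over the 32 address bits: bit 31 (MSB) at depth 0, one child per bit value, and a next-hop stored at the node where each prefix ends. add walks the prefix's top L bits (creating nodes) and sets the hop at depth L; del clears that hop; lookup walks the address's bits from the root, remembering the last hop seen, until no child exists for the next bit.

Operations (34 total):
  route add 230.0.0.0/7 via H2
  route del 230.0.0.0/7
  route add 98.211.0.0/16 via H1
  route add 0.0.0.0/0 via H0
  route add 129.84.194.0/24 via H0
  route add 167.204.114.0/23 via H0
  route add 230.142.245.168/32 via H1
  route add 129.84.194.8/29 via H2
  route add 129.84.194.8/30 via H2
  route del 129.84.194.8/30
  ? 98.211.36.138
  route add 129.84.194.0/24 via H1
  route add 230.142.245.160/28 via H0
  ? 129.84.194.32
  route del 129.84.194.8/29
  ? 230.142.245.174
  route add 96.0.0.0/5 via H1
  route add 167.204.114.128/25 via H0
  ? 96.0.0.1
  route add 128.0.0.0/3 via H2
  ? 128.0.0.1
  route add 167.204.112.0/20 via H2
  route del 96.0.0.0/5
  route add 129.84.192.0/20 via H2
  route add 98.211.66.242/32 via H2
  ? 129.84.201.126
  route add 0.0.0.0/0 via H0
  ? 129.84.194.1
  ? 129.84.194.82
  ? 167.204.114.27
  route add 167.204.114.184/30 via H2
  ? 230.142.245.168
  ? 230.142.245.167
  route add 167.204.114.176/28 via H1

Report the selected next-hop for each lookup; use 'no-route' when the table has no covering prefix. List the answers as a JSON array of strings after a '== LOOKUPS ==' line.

Apply in order:
  add 230.0.0.0/7 -> H2 at depth 7
  del 230.0.0.0/7 (clear depth 7)
  add 98.211.0.0/16 -> H1 at depth 16
  add 0.0.0.0/0 -> H0 at depth 0
  add 129.84.194.0/24 -> H0 at depth 24
  add 167.204.114.0/23 -> H0 at depth 23
  add 230.142.245.168/32 -> H1 at depth 32
  add 129.84.194.8/29 -> H2 at depth 29
  add 129.84.194.8/30 -> H2 at depth 30
  del 129.84.194.8/30 (clear depth 30)
  Q 98.211.36.138: descend 0110001011010011 ; hops seen [H0,H1] ; pick H1
  add 129.84.194.0/24 -> H1 at depth 24
  add 230.142.245.160/28 -> H0 at depth 28
  Q 129.84.194.32: descend 10000001010101001100001000 ; hops seen [H0,H1] ; pick H1
  del 129.84.194.8/29 (clear depth 29)
  Q 230.142.245.174: descend 11100110100011101111010110101 ; hops seen [H0,H0] ; pick H0
  add 96.0.0.0/5 -> H1 at depth 5
  add 167.204.114.128/25 -> H0 at depth 25
  Q 96.0.0.1: descend 011000 ; hops seen [H0,H1] ; pick H1
  add 128.0.0.0/3 -> H2 at depth 3
  Q 128.0.0.1: descend 1000000 ; hops seen [H0,H2] ; pick H2
  add 167.204.112.0/20 -> H2 at depth 20
  del 96.0.0.0/5 (clear depth 5)
  add 129.84.192.0/20 -> H2 at depth 20
  add 98.211.66.242/32 -> H2 at depth 32
  Q 129.84.201.126: descend 10000001010101001100 ; hops seen [H0,H2,H2] ; pick H2
  add 0.0.0.0/0 -> H0 at depth 0
  Q 129.84.194.1: descend 1000000101010100110000100000 ; hops seen [H0,H2,H2,H1] ; pick H1
  Q 129.84.194.82: descend 1000000101010100110000100 ; hops seen [H0,H2,H2,H1] ; pick H1
  Q 167.204.114.27: descend 101001111100110001110010 ; hops seen [H0,H2,H0] ; pick H0
  add 167.204.114.184/30 -> H2 at depth 30
  Q 230.142.245.168: descend 11100110100011101111010110101000 ; hops seen [H0,H0,H1] ; pick H1
  Q 230.142.245.167: descend 1110011010001110111101011010 ; hops seen [H0,H0] ; pick H0
  add 167.204.114.176/28 -> H1 at depth 28

== LOOKUPS ==
["H1","H1","H0","H1","H2","H2","H1","H1","H0","H1","H0"]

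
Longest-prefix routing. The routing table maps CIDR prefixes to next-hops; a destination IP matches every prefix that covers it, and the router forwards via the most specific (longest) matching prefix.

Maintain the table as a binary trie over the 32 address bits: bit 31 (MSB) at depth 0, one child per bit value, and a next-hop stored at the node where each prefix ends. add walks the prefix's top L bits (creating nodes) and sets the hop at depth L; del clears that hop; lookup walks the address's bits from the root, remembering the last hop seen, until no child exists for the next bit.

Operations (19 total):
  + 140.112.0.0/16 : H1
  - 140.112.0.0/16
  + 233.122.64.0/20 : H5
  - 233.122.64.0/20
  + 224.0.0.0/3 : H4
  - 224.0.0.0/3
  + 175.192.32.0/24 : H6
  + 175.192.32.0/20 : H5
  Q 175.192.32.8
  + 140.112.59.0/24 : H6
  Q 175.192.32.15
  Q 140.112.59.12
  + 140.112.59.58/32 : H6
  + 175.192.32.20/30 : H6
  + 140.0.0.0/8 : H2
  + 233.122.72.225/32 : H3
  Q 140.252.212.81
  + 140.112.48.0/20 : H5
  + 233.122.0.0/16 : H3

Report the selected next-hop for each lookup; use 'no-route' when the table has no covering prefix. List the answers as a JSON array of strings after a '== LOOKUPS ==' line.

Trace:
  + 140.112.0.0/16 (H1) depth=16
  - 140.112.0.0/16 clear@16
  + 233.122.64.0/20 (H5) depth=20
  - 233.122.64.0/20 clear@20
  + 224.0.0.0/3 (H4) depth=3
  - 224.0.0.0/3 clear@3
  + 175.192.32.0/24 (H6) depth=24
  + 175.192.32.0/20 (H5) depth=20
  ? 175.192.32.8  path d0:-→d1:-→d2:-→d3:-→d4:-→d5:-→d6:-→d7:-→d8:-→d9:-→d10:-→d11:-→d12:-→d13:-→d14:-→d15:-→d16:-→d17:-→d18:-→d19:-→d20:H5→d21:-→d22:-→d23:-→d24:H6  best=H6
  + 140.112.59.0/24 (H6) depth=24
  ? 175.192.32.15  path d0:-→d1:-→d2:-→d3:-→d4:-→d5:-→d6:-→d7:-→d8:-→d9:-→d10:-→d11:-→d12:-→d13:-→d14:-→d15:-→d16:-→d17:-→d18:-→d19:-→d20:H5→d21:-→d22:-→d23:-→d24:H6  best=H6
  ? 140.112.59.12  path d0:-→d1:-→d2:-→d3:-→d4:-→d5:-→d6:-→d7:-→d8:-→d9:-→d10:-→d11:-→d12:-→d13:-→d14:-→d15:-→d16:-→d17:-→d18:-→d19:-→d20:-→d21:-→d22:-→d23:-→d24:H6  best=H6
  + 140.112.59.58/32 (H6) depth=32
  + 175.192.32.20/30 (H6) depth=30
  + 140.0.0.0/8 (H2) depth=8
  + 233.122.72.225/32 (H3) depth=32
  ? 140.252.212.81  path d0:-→d1:-→d2:-→d3:-→d4:-→d5:-→d6:-→d7:-→d8:H2  best=H2
  + 140.112.48.0/20 (H5) depth=20
  + 233.122.0.0/16 (H3) depth=16

== LOOKUPS ==
["H6","H6","H6","H2"]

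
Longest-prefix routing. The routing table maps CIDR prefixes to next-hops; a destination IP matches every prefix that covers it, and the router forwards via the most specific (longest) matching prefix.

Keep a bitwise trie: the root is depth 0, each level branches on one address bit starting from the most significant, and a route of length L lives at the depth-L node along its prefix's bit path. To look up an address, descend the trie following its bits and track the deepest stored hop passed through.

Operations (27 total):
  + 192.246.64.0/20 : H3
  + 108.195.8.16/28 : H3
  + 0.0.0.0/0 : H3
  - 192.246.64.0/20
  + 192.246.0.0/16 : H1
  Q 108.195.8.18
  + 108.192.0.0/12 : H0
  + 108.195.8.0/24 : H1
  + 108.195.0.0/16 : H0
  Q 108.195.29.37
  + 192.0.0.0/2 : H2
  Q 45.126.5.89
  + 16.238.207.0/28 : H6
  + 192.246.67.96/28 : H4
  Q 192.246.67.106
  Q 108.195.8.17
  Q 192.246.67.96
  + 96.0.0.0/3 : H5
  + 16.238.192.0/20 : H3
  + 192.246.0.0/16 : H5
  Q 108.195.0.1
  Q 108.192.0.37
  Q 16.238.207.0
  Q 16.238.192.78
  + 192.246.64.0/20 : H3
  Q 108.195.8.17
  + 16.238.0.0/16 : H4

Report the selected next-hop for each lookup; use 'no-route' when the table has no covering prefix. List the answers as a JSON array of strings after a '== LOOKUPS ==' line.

Process each operation:
  add 192.246.64.0/20 -> H3 at depth 20
  add 108.195.8.16/28 -> H3 at depth 28
  add 0.0.0.0/0 -> H3 at depth 0
  del 192.246.64.0/20 (clear depth 20)
  add 192.246.0.0/16 -> H1 at depth 16
  Q 108.195.8.18: descend 0110110011000011000010000001 ; hops seen [H3,H3] ; pick H3
  add 108.192.0.0/12 -> H0 at depth 12
  add 108.195.8.0/24 -> H1 at depth 24
  add 108.195.0.0/16 -> H0 at depth 16
  Q 108.195.29.37: descend 0110110011000011000 ; hops seen [H3,H0,H0] ; pick H0
  add 192.0.0.0/2 -> H2 at depth 2
  Q 45.126.5.89: descend 0 ; hops seen [H3] ; pick H3
  add 16.238.207.0/28 -> H6 at depth 28
  add 192.246.67.96/28 -> H4 at depth 28
  Q 192.246.67.106: descend 1100000011110110010000110110 ; hops seen [H3,H2,H1,H4] ; pick H4
  Q 108.195.8.17: descend 0110110011000011000010000001 ; hops seen [H3,H0,H0,H1,H3] ; pick H3
  Q 192.246.67.96: descend 1100000011110110010000110110 ; hops seen [H3,H2,H1,H4] ; pick H4
  add 96.0.0.0/3 -> H5 at depth 3
  add 16.238.192.0/20 -> H3 at depth 20
  add 192.246.0.0/16 -> H5 at depth 16
  Q 108.195.0.1: descend 01101100110000110000 ; hops seen [H3,H5,H0,H0] ; pick H0
  Q 108.192.0.37: descend 01101100110000 ; hops seen [H3,H5,H0] ; pick H0
  Q 16.238.207.0: descend 0001000011101110110011110000 ; hops seen [H3,H3,H6] ; pick H6
  Q 16.238.192.78: descend 00010000111011101100 ; hops seen [H3,H3] ; pick H3
  add 192.246.64.0/20 -> H3 at depth 20
  Q 108.195.8.17: descend 0110110011000011000010000001 ; hops seen [H3,H5,H0,H0,H1,H3] ; pick H3
  add 16.238.0.0/16 -> H4 at depth 16

== LOOKUPS ==
["H3","H0","H3","H4","H3","H4","H0","H0","H6","H3","H3"]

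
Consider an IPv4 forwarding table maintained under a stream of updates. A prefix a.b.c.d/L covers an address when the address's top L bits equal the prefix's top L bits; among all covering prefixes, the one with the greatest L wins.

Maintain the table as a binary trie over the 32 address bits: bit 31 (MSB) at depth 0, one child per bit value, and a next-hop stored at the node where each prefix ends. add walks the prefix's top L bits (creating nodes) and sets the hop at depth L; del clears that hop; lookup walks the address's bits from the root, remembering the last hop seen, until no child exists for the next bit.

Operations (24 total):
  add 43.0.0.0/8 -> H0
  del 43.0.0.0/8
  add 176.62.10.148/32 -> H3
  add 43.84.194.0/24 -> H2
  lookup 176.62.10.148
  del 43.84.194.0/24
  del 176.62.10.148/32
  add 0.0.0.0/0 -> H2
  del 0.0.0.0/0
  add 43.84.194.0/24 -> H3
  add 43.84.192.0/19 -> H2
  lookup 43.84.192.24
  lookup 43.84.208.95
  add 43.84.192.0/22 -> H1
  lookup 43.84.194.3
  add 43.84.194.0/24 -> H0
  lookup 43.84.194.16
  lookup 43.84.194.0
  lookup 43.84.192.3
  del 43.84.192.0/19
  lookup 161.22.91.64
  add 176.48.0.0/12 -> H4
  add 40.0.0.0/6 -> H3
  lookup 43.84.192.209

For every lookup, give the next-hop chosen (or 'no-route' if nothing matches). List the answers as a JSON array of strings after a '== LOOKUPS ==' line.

Process each operation:
  + 43.0.0.0/8 (H0) depth=8
  del 43.0.0.0/8 (clear depth 8)
  + 176.62.10.148/32 (H3) depth=32
  + 43.84.194.0/24 (H2) depth=24
  Q 176.62.10.148: descend 10110000001111100000101010010100 ; hops seen [H3] ; pick H3
  del 43.84.194.0/24 (clear depth 24)
  del 176.62.10.148/32 (clear depth 32)
  + 0.0.0.0/0 (H2) depth=0
  del 0.0.0.0/0 (clear depth 0)
  + 43.84.194.0/24 (H3) depth=24
  + 43.84.192.0/19 (H2) depth=19
  Q 43.84.192.24: descend 0010101101010100110000 ; hops seen [H2] ; pick H2
  Q 43.84.208.95: descend 0010101101010100110 ; hops seen [H2] ; pick H2
  + 43.84.192.0/22 (H1) depth=22
  Q 43.84.194.3: descend 001010110101010011000010 ; hops seen [H2,H1,H3] ; pick H3
  + 43.84.194.0/24 (H0) depth=24
  Q 43.84.194.16: descend 001010110101010011000010 ; hops seen [H2,H1,H0] ; pick H0
  Q 43.84.194.0: descend 001010110101010011000010 ; hops seen [H2,H1,H0] ; pick H0
  Q 43.84.192.3: descend 0010101101010100110000 ; hops seen [H2,H1] ; pick H1
  del 43.84.192.0/19 (clear depth 19)
  Q 161.22.91.64: descend 101 ; hops seen [∅] ; pick no-route
  + 176.48.0.0/12 (H4) depth=12
  + 40.0.0.0/6 (H3) depth=6
  Q 43.84.192.209: descend 0010101101010100110000 ; hops seen [H3,H1] ; pick H1

== LOOKUPS ==
["H3","H2","H2","H3","H0","H0","H1","no-route","H1"]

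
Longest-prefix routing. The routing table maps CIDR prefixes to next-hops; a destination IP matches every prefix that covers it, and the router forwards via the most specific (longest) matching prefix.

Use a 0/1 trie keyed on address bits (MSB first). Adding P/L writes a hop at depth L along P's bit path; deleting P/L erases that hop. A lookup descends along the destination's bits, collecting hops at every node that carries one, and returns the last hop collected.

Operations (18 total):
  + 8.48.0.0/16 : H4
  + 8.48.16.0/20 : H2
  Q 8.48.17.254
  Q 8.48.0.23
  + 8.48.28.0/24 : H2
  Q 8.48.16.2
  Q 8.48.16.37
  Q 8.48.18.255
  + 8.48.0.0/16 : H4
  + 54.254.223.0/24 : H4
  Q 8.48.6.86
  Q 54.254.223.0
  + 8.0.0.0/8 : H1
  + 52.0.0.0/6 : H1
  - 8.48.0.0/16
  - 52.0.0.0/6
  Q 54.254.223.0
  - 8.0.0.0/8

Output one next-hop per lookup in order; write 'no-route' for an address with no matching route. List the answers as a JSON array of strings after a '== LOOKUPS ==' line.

Process each operation:
  add 8.48.0.0/16 -> H4 at depth 16
  add 8.48.16.0/20 -> H2 at depth 20
  Q 8.48.17.254: descend 00001000001100000001 ; hops seen [H4,H2] ; pick H2
  Q 8.48.0.23: descend 0000100000110000000 ; hops seen [H4] ; pick H4
  add 8.48.28.0/24 -> H2 at depth 24
  Q 8.48.16.2: descend 00001000001100000001 ; hops seen [H4,H2] ; pick H2
  Q 8.48.16.37: descend 00001000001100000001 ; hops seen [H4,H2] ; pick H2
  Q 8.48.18.255: descend 00001000001100000001 ; hops seen [H4,H2] ; pick H2
  add 8.48.0.0/16 -> H4 at depth 16
  add 54.254.223.0/24 -> H4 at depth 24
  Q 8.48.6.86: descend 0000100000110000000 ; hops seen [H4] ; pick H4
  Q 54.254.223.0: descend 001101101111111011011111 ; hops seen [H4] ; pick H4
  add 8.0.0.0/8 -> H1 at depth 8
  add 52.0.0.0/6 -> H1 at depth 6
  del 8.48.0.0/16 (clear depth 16)
  del 52.0.0.0/6 (clear depth 6)
  Q 54.254.223.0: descend 001101101111111011011111 ; hops seen [H4] ; pick H4
  del 8.0.0.0/8 (clear depth 8)

== LOOKUPS ==
["H2","H4","H2","H2","H2","H4","H4","H4"]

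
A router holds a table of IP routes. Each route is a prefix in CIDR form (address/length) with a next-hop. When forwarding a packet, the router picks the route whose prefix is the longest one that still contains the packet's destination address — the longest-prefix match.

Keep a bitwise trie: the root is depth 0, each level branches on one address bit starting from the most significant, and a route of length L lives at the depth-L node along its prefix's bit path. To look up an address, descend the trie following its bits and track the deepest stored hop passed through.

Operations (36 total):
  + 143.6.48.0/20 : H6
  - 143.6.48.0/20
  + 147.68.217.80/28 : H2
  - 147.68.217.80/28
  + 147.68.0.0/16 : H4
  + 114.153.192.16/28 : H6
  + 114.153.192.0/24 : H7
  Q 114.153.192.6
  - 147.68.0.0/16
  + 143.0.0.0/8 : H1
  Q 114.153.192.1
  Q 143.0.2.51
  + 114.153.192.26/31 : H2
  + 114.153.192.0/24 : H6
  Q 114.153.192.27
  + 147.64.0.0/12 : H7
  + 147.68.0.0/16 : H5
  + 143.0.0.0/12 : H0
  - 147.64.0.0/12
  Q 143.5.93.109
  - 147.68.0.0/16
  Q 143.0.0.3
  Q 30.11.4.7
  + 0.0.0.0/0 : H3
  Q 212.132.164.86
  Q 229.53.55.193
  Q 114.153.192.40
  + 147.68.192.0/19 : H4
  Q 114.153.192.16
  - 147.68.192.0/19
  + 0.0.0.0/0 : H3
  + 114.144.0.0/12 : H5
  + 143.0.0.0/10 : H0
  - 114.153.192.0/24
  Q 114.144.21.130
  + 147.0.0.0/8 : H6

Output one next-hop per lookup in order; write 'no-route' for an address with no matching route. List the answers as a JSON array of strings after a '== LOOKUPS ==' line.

Apply in order:
  + 143.6.48.0/20 (H6) depth=20
  - 143.6.48.0/20 clear@20
  + 147.68.217.80/28 (H2) depth=28
  - 147.68.217.80/28 clear@28
  + 147.68.0.0/16 (H4) depth=16
  + 114.153.192.16/28 (H6) depth=28
  + 114.153.192.0/24 (H7) depth=24
  lookup 114.153.192.6: bits 011100101001100111000000000 walk d0:-→d1:-→d2:-→d3:-→d4:-→d5:-→d6:-→d7:-→d8:-→d9:-→d10:-→d11:-→d12:-→d13:-→d14:-→d15:-→d16:-→d17:-→d18:-→d19:-→d20:-→d21:-→d22:-→d23:-→d24:H7→d25:-→d26:-→d27:- -> H7
  - 147.68.0.0/16 clear@16
  + 143.0.0.0/8 (H1) depth=8
  lookup 114.153.192.1: bits 011100101001100111000000000 walk d0:-→d1:-→d2:-→d3:-→d4:-→d5:-→d6:-→d7:-→d8:-→d9:-→d10:-→d11:-→d12:-→d13:-→d14:-→d15:-→d16:-→d17:-→d18:-→d19:-→d20:-→d21:-→d22:-→d23:-→d24:H7→d25:-→d26:-→d27:- -> H7
  lookup 143.0.2.51: bits 1000111100000 walk d0:-→d1:-→d2:-→d3:-→d4:-→d5:-→d6:-→d7:-→d8:H1→d9:-→d10:-→d11:-→d12:-→d13:- -> H1
  + 114.153.192.26/31 (H2) depth=31
  + 114.153.192.0/24 (H6) depth=24
  lookup 114.153.192.27: bits 0111001010011001110000000001101 walk d0:-→d1:-→d2:-→d3:-→d4:-→d5:-→d6:-→d7:-→d8:-→d9:-→d10:-→d11:-→d12:-→d13:-→d14:-→d15:-→d16:-→d17:-→d18:-→d19:-→d20:-→d21:-→d22:-→d23:-→d24:H6→d25:-→d26:-→d27:-→d28:H6→d29:-→d30:-→d31:H2 -> H2
  + 147.64.0.0/12 (H7) depth=12
  + 147.68.0.0/16 (H5) depth=16
  + 143.0.0.0/12 (H0) depth=12
  - 147.64.0.0/12 clear@12
  lookup 143.5.93.109: bits 10001111000001 walk d0:-→d1:-→d2:-→d3:-→d4:-→d5:-→d6:-→d7:-→d8:H1→d9:-→d10:-→d11:-→d12:H0→d13:-→d14:- -> H0
  - 147.68.0.0/16 clear@16
  lookup 143.0.0.3: bits 1000111100000 walk d0:-→d1:-→d2:-→d3:-→d4:-→d5:-→d6:-→d7:-→d8:H1→d9:-→d10:-→d11:-→d12:H0→d13:- -> H0
  lookup 30.11.4.7: bits 0 walk d0:-→d1:- -> no-route
  + 0.0.0.0/0 (H3) depth=0
  lookup 212.132.164.86: bits 1 walk d0:H3→d1:- -> H3
  lookup 229.53.55.193: bits 1 walk d0:H3→d1:- -> H3
  lookup 114.153.192.40: bits 01110010100110011100000000 walk d0:H3→d1:-→d2:-→d3:-→d4:-→d5:-→d6:-→d7:-→d8:-→d9:-→d10:-→d11:-→d12:-→d13:-→d14:-→d15:-→d16:-→d17:-→d18:-→d19:-→d20:-→d21:-→d22:-→d23:-→d24:H6→d25:-→d26:- -> H6
  + 147.68.192.0/19 (H4) depth=19
  lookup 114.153.192.16: bits 0111001010011001110000000001 walk d0:H3→d1:-→d2:-→d3:-→d4:-→d5:-→d6:-→d7:-→d8:-→d9:-→d10:-→d11:-→d12:-→d13:-→d14:-→d15:-→d16:-→d17:-→d18:-→d19:-→d20:-→d21:-→d22:-→d23:-→d24:H6→d25:-→d26:-→d27:-→d28:H6 -> H6
  - 147.68.192.0/19 clear@19
  + 0.0.0.0/0 (H3) depth=0
  + 114.144.0.0/12 (H5) depth=12
  + 143.0.0.0/10 (H0) depth=10
  - 114.153.192.0/24 clear@24
  lookup 114.144.21.130: bits 011100101001 walk d0:H3→d1:-→d2:-→d3:-→d4:-→d5:-→d6:-→d7:-→d8:-→d9:-→d10:-→d11:-→d12:H5 -> H5
  + 147.0.0.0/8 (H6) depth=8

== LOOKUPS ==
["H7","H7","H1","H2","H0","H0","no-route","H3","H3","H6","H6","H5"]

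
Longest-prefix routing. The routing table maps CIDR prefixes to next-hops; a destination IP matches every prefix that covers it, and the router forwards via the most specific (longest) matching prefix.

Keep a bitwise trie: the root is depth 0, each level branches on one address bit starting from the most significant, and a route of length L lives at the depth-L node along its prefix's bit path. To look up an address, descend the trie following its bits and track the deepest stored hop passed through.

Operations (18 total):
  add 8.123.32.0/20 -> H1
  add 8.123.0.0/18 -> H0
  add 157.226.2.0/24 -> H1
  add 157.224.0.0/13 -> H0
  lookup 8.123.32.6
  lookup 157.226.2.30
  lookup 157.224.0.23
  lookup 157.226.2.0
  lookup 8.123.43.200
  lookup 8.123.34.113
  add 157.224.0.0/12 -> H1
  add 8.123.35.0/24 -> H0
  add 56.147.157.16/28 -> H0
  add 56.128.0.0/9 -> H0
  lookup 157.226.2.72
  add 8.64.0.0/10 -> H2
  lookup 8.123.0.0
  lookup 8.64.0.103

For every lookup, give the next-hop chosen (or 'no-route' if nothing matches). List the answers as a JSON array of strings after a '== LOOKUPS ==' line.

Apply in order:
  + 8.123.32.0/20 (H1) depth=20
  + 8.123.0.0/18 (H0) depth=18
  + 157.226.2.0/24 (H1) depth=24
  + 157.224.0.0/13 (H0) depth=13
  lookup 8.123.32.6: bits 00001000011110110010 walk d0:-→d1:-→d2:-→d3:-→d4:-→d5:-→d6:-→d7:-→d8:-→d9:-→d10:-→d11:-→d12:-→d13:-→d14:-→d15:-→d16:-→d17:-→d18:H0→d19:-→d20:H1 -> H1
  lookup 157.226.2.30: bits 100111011110001000000010 walk d0:-→d1:-→d2:-→d3:-→d4:-→d5:-→d6:-→d7:-→d8:-→d9:-→d10:-→d11:-→d12:-→d13:H0→d14:-→d15:-→d16:-→d17:-→d18:-→d19:-→d20:-→d21:-→d22:-→d23:-→d24:H1 -> H1
  lookup 157.224.0.23: bits 10011101111000 walk d0:-→d1:-→d2:-→d3:-→d4:-→d5:-→d6:-→d7:-→d8:-→d9:-→d10:-→d11:-→d12:-→d13:H0→d14:- -> H0
  lookup 157.226.2.0: bits 100111011110001000000010 walk d0:-→d1:-→d2:-→d3:-→d4:-→d5:-→d6:-→d7:-→d8:-→d9:-→d10:-→d11:-→d12:-→d13:H0→d14:-→d15:-→d16:-→d17:-→d18:-→d19:-→d20:-→d21:-→d22:-→d23:-→d24:H1 -> H1
  lookup 8.123.43.200: bits 00001000011110110010 walk d0:-→d1:-→d2:-→d3:-→d4:-→d5:-→d6:-→d7:-→d8:-→d9:-→d10:-→d11:-→d12:-→d13:-→d14:-→d15:-→d16:-→d17:-→d18:H0→d19:-→d20:H1 -> H1
  lookup 8.123.34.113: bits 00001000011110110010 walk d0:-→d1:-→d2:-→d3:-→d4:-→d5:-→d6:-→d7:-→d8:-→d9:-→d10:-→d11:-→d12:-→d13:-→d14:-→d15:-→d16:-→d17:-→d18:H0→d19:-→d20:H1 -> H1
  + 157.224.0.0/12 (H1) depth=12
  + 8.123.35.0/24 (H0) depth=24
  + 56.147.157.16/28 (H0) depth=28
  + 56.128.0.0/9 (H0) depth=9
  lookup 157.226.2.72: bits 100111011110001000000010 walk d0:-→d1:-→d2:-→d3:-→d4:-→d5:-→d6:-→d7:-→d8:-→d9:-→d10:-→d11:-→d12:H1→d13:H0→d14:-→d15:-→d16:-→d17:-→d18:-→d19:-→d20:-→d21:-→d22:-→d23:-→d24:H1 -> H1
  + 8.64.0.0/10 (H2) depth=10
  lookup 8.123.0.0: bits 000010000111101100 walk d0:-→d1:-→d2:-→d3:-→d4:-→d5:-→d6:-→d7:-→d8:-→d9:-→d10:H2→d11:-→d12:-→d13:-→d14:-→d15:-→d16:-→d17:-→d18:H0 -> H0
  lookup 8.64.0.103: bits 0000100001 walk d0:-→d1:-→d2:-→d3:-→d4:-→d5:-→d6:-→d7:-→d8:-→d9:-→d10:H2 -> H2

== LOOKUPS ==
["H1","H1","H0","H1","H1","H1","H1","H0","H2"]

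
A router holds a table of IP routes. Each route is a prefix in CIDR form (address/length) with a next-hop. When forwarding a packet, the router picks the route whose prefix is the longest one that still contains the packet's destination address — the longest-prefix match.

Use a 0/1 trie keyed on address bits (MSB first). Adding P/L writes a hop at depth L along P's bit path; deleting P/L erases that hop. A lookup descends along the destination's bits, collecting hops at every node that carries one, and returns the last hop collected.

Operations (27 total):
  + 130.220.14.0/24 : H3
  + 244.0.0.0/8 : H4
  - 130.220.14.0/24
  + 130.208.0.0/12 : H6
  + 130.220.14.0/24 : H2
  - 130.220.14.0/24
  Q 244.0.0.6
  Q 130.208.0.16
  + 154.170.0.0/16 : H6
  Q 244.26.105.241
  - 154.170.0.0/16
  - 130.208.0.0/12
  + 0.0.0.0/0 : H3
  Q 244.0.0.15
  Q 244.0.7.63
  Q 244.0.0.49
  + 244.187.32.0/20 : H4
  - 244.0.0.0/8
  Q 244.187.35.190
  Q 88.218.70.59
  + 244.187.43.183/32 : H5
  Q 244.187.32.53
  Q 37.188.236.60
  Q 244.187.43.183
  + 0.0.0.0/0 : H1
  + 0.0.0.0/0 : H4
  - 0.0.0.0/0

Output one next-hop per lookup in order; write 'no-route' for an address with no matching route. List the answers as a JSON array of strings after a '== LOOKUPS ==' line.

Apply in order:
  + 130.220.14.0/24 (H3) depth=24
  + 244.0.0.0/8 (H4) depth=8
  del 130.220.14.0/24 (clear depth 24)
  + 130.208.0.0/12 (H6) depth=12
  + 130.220.14.0/24 (H2) depth=24
  del 130.220.14.0/24 (clear depth 24)
  ? 244.0.0.6  path d0:-→d1:-→d2:-→d3:-→d4:-→d5:-→d6:-→d7:-→d8:H4  best=H4
  ? 130.208.0.16  path d0:-→d1:-→d2:-→d3:-→d4:-→d5:-→d6:-→d7:-→d8:-→d9:-→d10:-→d11:-→d12:H6  best=H6
  + 154.170.0.0/16 (H6) depth=16
  ? 244.26.105.241  path d0:-→d1:-→d2:-→d3:-→d4:-→d5:-→d6:-→d7:-→d8:H4  best=H4
  del 154.170.0.0/16 (clear depth 16)
  del 130.208.0.0/12 (clear depth 12)
  + 0.0.0.0/0 (H3) depth=0
  ? 244.0.0.15  path d0:H3→d1:-→d2:-→d3:-→d4:-→d5:-→d6:-→d7:-→d8:H4  best=H4
  ? 244.0.7.63  path d0:H3→d1:-→d2:-→d3:-→d4:-→d5:-→d6:-→d7:-→d8:H4  best=H4
  ? 244.0.0.49  path d0:H3→d1:-→d2:-→d3:-→d4:-→d5:-→d6:-→d7:-→d8:H4  best=H4
  + 244.187.32.0/20 (H4) depth=20
  del 244.0.0.0/8 (clear depth 8)
  ? 244.187.35.190  path d0:H3→d1:-→d2:-→d3:-→d4:-→d5:-→d6:-→d7:-→d8:-→d9:-→d10:-→d11:-→d12:-→d13:-→d14:-→d15:-→d16:-→d17:-→d18:-→d19:-→d20:H4  best=H4
  ? 88.218.70.59  path d0:H3  best=H3
  + 244.187.43.183/32 (H5) depth=32
  ? 244.187.32.53  path d0:H3→d1:-→d2:-→d3:-→d4:-→d5:-→d6:-→d7:-→d8:-→d9:-→d10:-→d11:-→d12:-→d13:-→d14:-→d15:-→d16:-→d17:-→d18:-→d19:-→d20:H4  best=H4
  ? 37.188.236.60  path d0:H3  best=H3
  ? 244.187.43.183  path d0:H3→d1:-→d2:-→d3:-→d4:-→d5:-→d6:-→d7:-→d8:-→d9:-→d10:-→d11:-→d12:-→d13:-→d14:-→d15:-→d16:-→d17:-→d18:-→d19:-→d20:H4→d21:-→d22:-→d23:-→d24:-→d25:-→d26:-→d27:-→d28:-→d29:-→d30:-→d31:-→d32:H5  best=H5
  + 0.0.0.0/0 (H1) depth=0
  + 0.0.0.0/0 (H4) depth=0
  del 0.0.0.0/0 (clear depth 0)

== LOOKUPS ==
["H4","H6","H4","H4","H4","H4","H4","H3","H4","H3","H5"]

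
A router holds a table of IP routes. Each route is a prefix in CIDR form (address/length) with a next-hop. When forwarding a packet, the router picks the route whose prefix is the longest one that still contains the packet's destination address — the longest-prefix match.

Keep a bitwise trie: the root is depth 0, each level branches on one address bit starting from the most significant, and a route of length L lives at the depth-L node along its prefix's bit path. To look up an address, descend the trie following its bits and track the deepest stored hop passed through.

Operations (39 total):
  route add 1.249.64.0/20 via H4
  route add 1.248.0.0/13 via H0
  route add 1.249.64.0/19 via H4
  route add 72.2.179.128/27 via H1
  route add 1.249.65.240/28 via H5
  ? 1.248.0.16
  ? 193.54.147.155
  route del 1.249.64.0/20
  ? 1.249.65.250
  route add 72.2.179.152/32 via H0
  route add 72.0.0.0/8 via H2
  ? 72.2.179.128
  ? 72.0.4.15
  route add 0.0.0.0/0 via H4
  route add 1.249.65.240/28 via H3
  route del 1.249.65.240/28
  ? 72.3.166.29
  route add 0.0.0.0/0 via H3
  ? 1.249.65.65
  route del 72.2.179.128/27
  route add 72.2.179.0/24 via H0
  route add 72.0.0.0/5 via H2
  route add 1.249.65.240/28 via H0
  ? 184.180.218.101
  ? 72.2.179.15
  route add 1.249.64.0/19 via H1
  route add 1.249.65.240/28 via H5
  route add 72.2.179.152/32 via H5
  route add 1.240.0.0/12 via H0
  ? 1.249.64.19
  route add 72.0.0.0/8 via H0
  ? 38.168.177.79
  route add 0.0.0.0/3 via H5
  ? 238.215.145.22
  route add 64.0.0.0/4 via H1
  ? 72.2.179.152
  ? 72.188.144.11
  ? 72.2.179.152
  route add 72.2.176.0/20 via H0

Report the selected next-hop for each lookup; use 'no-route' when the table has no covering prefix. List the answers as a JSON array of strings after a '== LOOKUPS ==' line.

Trace:
  add 1.249.64.0/20 -> H4 at depth 20
  add 1.248.0.0/13 -> H0 at depth 13
  add 1.249.64.0/19 -> H4 at depth 19
  add 72.2.179.128/27 -> H1 at depth 27
  add 1.249.65.240/28 -> H5 at depth 28
  Q 1.248.0.16: descend 000000011111100 ; hops seen [H0] ; pick H0
  Q 193.54.147.155: descend ε ; hops seen [∅] ; pick no-route
  - 1.249.64.0/20 clear@20
  Q 1.249.65.250: descend 0000000111111001010000011111 ; hops seen [H0,H4,H5] ; pick H5
  add 72.2.179.152/32 -> H0 at depth 32
  add 72.0.0.0/8 -> H2 at depth 8
  Q 72.2.179.128: descend 010010000000001010110011100 ; hops seen [H2,H1] ; pick H1
  Q 72.0.4.15: descend 01001000000000 ; hops seen [H2] ; pick H2
  add 0.0.0.0/0 -> H4 at depth 0
  add 1.249.65.240/28 -> H3 at depth 28
  - 1.249.65.240/28 clear@28
  Q 72.3.166.29: descend 010010000000001 ; hops seen [H4,H2] ; pick H2
  add 0.0.0.0/0 -> H3 at depth 0
  Q 1.249.65.65: descend 000000011111100101000001 ; hops seen [H3,H0,H4] ; pick H4
  - 72.2.179.128/27 clear@27
  add 72.2.179.0/24 -> H0 at depth 24
  add 72.0.0.0/5 -> H2 at depth 5
  add 1.249.65.240/28 -> H0 at depth 28
  Q 184.180.218.101: descend ε ; hops seen [H3] ; pick H3
  Q 72.2.179.15: descend 010010000000001010110011 ; hops seen [H3,H2,H2,H0] ; pick H0
  add 1.249.64.0/19 -> H1 at depth 19
  add 1.249.65.240/28 -> H5 at depth 28
  add 72.2.179.152/32 -> H5 at depth 32
  add 1.240.0.0/12 -> H0 at depth 12
  Q 1.249.64.19: descend 00000001111110010100000 ; hops seen [H3,H0,H0,H1] ; pick H1
  add 72.0.0.0/8 -> H0 at depth 8
  Q 38.168.177.79: descend 00 ; hops seen [H3] ; pick H3
  add 0.0.0.0/3 -> H5 at depth 3
  Q 238.215.145.22: descend ε ; hops seen [H3] ; pick H3
  add 64.0.0.0/4 -> H1 at depth 4
  Q 72.2.179.152: descend 01001000000000101011001110011000 ; hops seen [H3,H1,H2,H0,H0,H5] ; pick H5
  Q 72.188.144.11: descend 01001000 ; hops seen [H3,H1,H2,H0] ; pick H0
  Q 72.2.179.152: descend 01001000000000101011001110011000 ; hops seen [H3,H1,H2,H0,H0,H5] ; pick H5
  add 72.2.176.0/20 -> H0 at depth 20

== LOOKUPS ==
["H0","no-route","H5","H1","H2","H2","H4","H3","H0","H1","H3","H3","H5","H0","H5"]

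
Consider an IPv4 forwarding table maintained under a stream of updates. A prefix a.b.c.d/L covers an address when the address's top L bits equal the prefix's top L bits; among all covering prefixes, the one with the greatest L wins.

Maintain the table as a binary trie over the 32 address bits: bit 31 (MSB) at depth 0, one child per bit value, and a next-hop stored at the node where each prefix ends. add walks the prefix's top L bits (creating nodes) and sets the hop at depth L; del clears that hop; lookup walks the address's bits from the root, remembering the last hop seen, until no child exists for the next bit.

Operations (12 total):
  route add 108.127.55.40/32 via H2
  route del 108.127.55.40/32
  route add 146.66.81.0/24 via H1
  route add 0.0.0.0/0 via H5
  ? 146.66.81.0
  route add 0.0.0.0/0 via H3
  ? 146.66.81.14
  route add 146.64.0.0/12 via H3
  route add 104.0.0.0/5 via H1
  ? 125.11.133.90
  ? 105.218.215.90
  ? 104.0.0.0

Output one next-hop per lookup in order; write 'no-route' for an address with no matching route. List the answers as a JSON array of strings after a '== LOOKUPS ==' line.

Trace:
  add 108.127.55.40/32 -> H2 at depth 32
  - 108.127.55.40/32 clear@32
  add 146.66.81.0/24 -> H1 at depth 24
  add 0.0.0.0/0 -> H5 at depth 0
  Q 146.66.81.0: descend 100100100100001001010001 ; hops seen [H5,H1] ; pick H1
  add 0.0.0.0/0 -> H3 at depth 0
  Q 146.66.81.14: descend 100100100100001001010001 ; hops seen [H3,H1] ; pick H1
  add 146.64.0.0/12 -> H3 at depth 12
  add 104.0.0.0/5 -> H1 at depth 5
  Q 125.11.133.90: descend 011 ; hops seen [H3] ; pick H3
  Q 105.218.215.90: descend 01101 ; hops seen [H3,H1] ; pick H1
  Q 104.0.0.0: descend 01101 ; hops seen [H3,H1] ; pick H1

== LOOKUPS ==
["H1","H1","H3","H1","H1"]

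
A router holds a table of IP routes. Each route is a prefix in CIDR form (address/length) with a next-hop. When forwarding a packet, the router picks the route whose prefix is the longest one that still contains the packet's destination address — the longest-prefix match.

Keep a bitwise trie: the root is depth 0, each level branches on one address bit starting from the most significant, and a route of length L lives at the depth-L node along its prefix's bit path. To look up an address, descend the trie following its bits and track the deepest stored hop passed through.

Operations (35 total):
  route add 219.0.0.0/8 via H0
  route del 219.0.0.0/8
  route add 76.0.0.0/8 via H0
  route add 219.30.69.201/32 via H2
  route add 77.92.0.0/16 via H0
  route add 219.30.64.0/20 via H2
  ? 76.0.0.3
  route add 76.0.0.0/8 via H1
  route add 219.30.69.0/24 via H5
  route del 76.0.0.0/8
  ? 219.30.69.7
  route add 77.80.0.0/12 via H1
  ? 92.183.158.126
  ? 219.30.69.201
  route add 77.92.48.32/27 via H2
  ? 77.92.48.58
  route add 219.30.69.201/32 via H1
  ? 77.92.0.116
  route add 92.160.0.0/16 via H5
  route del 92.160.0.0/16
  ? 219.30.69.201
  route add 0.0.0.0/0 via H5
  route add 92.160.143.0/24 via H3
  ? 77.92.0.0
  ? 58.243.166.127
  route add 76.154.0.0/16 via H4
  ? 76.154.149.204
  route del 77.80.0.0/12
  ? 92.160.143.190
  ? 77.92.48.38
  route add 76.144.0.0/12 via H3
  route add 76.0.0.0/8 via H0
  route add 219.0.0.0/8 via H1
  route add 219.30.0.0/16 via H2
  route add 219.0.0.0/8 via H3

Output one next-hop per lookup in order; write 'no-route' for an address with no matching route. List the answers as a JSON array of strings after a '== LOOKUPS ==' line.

Apply in order:
  + 219.0.0.0/8 (H0) depth=8
  - 219.0.0.0/8 clear@8
  + 76.0.0.0/8 (H0) depth=8
  + 219.30.69.201/32 (H2) depth=32
  + 77.92.0.0/16 (H0) depth=16
  + 219.30.64.0/20 (H2) depth=20
  Q 76.0.0.3: descend 01001100 ; hops seen [H0] ; pick H0
  + 76.0.0.0/8 (H1) depth=8
  + 219.30.69.0/24 (H5) depth=24
  - 76.0.0.0/8 clear@8
  Q 219.30.69.7: descend 110110110001111001000101 ; hops seen [H2,H5] ; pick H5
  + 77.80.0.0/12 (H1) depth=12
  Q 92.183.158.126: descend 010 ; hops seen [∅] ; pick no-route
  Q 219.30.69.201: descend 11011011000111100100010111001001 ; hops seen [H2,H5,H2] ; pick H2
  + 77.92.48.32/27 (H2) depth=27
  Q 77.92.48.58: descend 010011010101110000110000001 ; hops seen [H1,H0,H2] ; pick H2
  + 219.30.69.201/32 (H1) depth=32
  Q 77.92.0.116: descend 010011010101110000 ; hops seen [H1,H0] ; pick H0
  + 92.160.0.0/16 (H5) depth=16
  - 92.160.0.0/16 clear@16
  Q 219.30.69.201: descend 11011011000111100100010111001001 ; hops seen [H2,H5,H1] ; pick H1
  + 0.0.0.0/0 (H5) depth=0
  + 92.160.143.0/24 (H3) depth=24
  Q 77.92.0.0: descend 010011010101110000 ; hops seen [H5,H1,H0] ; pick H0
  Q 58.243.166.127: descend 0 ; hops seen [H5] ; pick H5
  + 76.154.0.0/16 (H4) depth=16
  Q 76.154.149.204: descend 0100110010011010 ; hops seen [H5,H4] ; pick H4
  - 77.80.0.0/12 clear@12
  Q 92.160.143.190: descend 010111001010000010001111 ; hops seen [H5,H3] ; pick H3
  Q 77.92.48.38: descend 010011010101110000110000001 ; hops seen [H5,H0,H2] ; pick H2
  + 76.144.0.0/12 (H3) depth=12
  + 76.0.0.0/8 (H0) depth=8
  + 219.0.0.0/8 (H1) depth=8
  + 219.30.0.0/16 (H2) depth=16
  + 219.0.0.0/8 (H3) depth=8

== LOOKUPS ==
["H0","H5","no-route","H2","H2","H0","H1","H0","H5","H4","H3","H2"]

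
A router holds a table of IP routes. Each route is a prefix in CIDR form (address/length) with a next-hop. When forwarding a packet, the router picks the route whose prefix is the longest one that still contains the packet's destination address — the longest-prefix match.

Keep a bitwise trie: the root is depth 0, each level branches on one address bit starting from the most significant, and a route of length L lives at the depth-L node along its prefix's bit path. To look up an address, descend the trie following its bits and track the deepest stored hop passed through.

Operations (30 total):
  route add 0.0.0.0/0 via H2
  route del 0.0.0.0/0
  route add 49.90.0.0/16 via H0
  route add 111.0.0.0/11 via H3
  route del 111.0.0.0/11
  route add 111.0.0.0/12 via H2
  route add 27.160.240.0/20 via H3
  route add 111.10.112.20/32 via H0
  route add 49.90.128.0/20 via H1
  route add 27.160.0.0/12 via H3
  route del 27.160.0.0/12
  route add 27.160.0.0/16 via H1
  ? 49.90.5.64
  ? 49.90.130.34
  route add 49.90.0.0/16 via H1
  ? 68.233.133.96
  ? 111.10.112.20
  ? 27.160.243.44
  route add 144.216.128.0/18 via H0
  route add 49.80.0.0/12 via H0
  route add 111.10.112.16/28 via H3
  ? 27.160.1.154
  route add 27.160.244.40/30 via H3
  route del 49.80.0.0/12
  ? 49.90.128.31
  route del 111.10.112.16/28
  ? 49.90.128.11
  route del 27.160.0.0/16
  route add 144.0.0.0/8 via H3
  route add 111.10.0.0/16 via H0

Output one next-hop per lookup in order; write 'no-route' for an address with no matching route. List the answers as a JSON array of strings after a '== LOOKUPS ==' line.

Process each operation:
  + 0.0.0.0/0 (H2) depth=0
  del 0.0.0.0/0 (clear depth 0)
  + 49.90.0.0/16 (H0) depth=16
  + 111.0.0.0/11 (H3) depth=11
  del 111.0.0.0/11 (clear depth 11)
  + 111.0.0.0/12 (H2) depth=12
  + 27.160.240.0/20 (H3) depth=20
  + 111.10.112.20/32 (H0) depth=32
  + 49.90.128.0/20 (H1) depth=20
  + 27.160.0.0/12 (H3) depth=12
  del 27.160.0.0/12 (clear depth 12)
  + 27.160.0.0/16 (H1) depth=16
  lookup 49.90.5.64: bits 0011000101011010 walk d0:-→d1:-→d2:-→d3:-→d4:-→d5:-→d6:-→d7:-→d8:-→d9:-→d10:-→d11:-→d12:-→d13:-→d14:-→d15:-→d16:H0 -> H0
  lookup 49.90.130.34: bits 00110001010110101000 walk d0:-→d1:-→d2:-→d3:-→d4:-→d5:-→d6:-→d7:-→d8:-→d9:-→d10:-→d11:-→d12:-→d13:-→d14:-→d15:-→d16:H0→d17:-→d18:-→d19:-→d20:H1 -> H1
  + 49.90.0.0/16 (H1) depth=16
  lookup 68.233.133.96: bits 01 walk d0:-→d1:-→d2:- -> no-route
  lookup 111.10.112.20: bits 01101111000010100111000000010100 walk d0:-→d1:-→d2:-→d3:-→d4:-→d5:-→d6:-→d7:-→d8:-→d9:-→d10:-→d11:-→d12:H2→d13:-→d14:-→d15:-→d16:-→d17:-→d18:-→d19:-→d20:-→d21:-→d22:-→d23:-→d24:-→d25:-→d26:-→d27:-→d28:-→d29:-→d30:-→d31:-→d32:H0 -> H0
  lookup 27.160.243.44: bits 00011011101000001111 walk d0:-→d1:-→d2:-→d3:-→d4:-→d5:-→d6:-→d7:-→d8:-→d9:-→d10:-→d11:-→d12:-→d13:-→d14:-→d15:-→d16:H1→d17:-→d18:-→d19:-→d20:H3 -> H3
  + 144.216.128.0/18 (H0) depth=18
  + 49.80.0.0/12 (H0) depth=12
  + 111.10.112.16/28 (H3) depth=28
  lookup 27.160.1.154: bits 0001101110100000 walk d0:-→d1:-→d2:-→d3:-→d4:-→d5:-→d6:-→d7:-→d8:-→d9:-→d10:-→d11:-→d12:-→d13:-→d14:-→d15:-→d16:H1 -> H1
  + 27.160.244.40/30 (H3) depth=30
  del 49.80.0.0/12 (clear depth 12)
  lookup 49.90.128.31: bits 00110001010110101000 walk d0:-→d1:-→d2:-→d3:-→d4:-→d5:-→d6:-→d7:-→d8:-→d9:-→d10:-→d11:-→d12:-→d13:-→d14:-→d15:-→d16:H1→d17:-→d18:-→d19:-→d20:H1 -> H1
  del 111.10.112.16/28 (clear depth 28)
  lookup 49.90.128.11: bits 00110001010110101000 walk d0:-→d1:-→d2:-→d3:-→d4:-→d5:-→d6:-→d7:-→d8:-→d9:-→d10:-→d11:-→d12:-→d13:-→d14:-→d15:-→d16:H1→d17:-→d18:-→d19:-→d20:H1 -> H1
  del 27.160.0.0/16 (clear depth 16)
  + 144.0.0.0/8 (H3) depth=8
  + 111.10.0.0/16 (H0) depth=16

== LOOKUPS ==
["H0","H1","no-route","H0","H3","H1","H1","H1"]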